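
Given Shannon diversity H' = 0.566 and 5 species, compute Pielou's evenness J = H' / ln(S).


ln(5) = 1.60944
J = H' / ln(S) = 0.566 / 1.60944 = 0.351675 ≈ 0.3517

0.3517


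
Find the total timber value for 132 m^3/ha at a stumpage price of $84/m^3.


Value = 132 * 84 = $11088/ha

$11088/ha


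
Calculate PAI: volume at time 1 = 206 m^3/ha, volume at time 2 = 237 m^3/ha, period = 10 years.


PAI = (V2 - V1) / period = (237 - 206) / 10 = 31 / 10 = 3.10 m^3/ha/yr

3.10 m^3/ha/yr


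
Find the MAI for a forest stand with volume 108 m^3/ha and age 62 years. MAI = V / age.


MAI = 108 / 62 = 1.7419 ≈ 1.74 m^3/ha/yr

1.74 m^3/ha/yr


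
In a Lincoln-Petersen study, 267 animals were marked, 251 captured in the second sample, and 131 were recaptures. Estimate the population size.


N = M * C / R = 267 * 251 / 131 = 67017 / 131 = 511.58 ≈ 512

512 individuals


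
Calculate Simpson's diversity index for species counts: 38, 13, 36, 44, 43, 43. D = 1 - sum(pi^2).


Total N = 38 + 13 + 36 + 44 + 43 + 43 = 217
Per-species terms:
  p = 38/217 = 0.175115; p^2 = 0.175115^2 = 0.030665
  p = 13/217 = 0.059908; p^2 = 0.059908^2 = 0.003589
  p = 36/217 = 0.165899; p^2 = 0.165899^2 = 0.027522
  p = 44/217 = 0.202765; p^2 = 0.202765^2 = 0.041114
  p = 43/217 = 0.198157; p^2 = 0.198157^2 = 0.039266
  p = 43/217 = 0.198157; p^2 = 0.198157^2 = 0.039266
sum(p^2) = 0.030665 + 0.003589 + 0.027522 + 0.041114 + 0.039266 + 0.039266 = 0.181422
D = 1 - 0.181422 = 0.818578 ≈ 0.8186

0.8186


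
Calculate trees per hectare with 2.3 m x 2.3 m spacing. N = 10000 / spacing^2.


N = 10000 / 2.3^2 = 10000 / 5.29 = 1890.36 ≈ 1890 trees/ha

1890 trees/ha


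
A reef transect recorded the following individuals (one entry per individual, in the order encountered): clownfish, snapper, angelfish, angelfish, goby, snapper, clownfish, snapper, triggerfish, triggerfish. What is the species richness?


Total individuals logged = 10
Distinct species (count of individuals): clownfish (2), snapper (3), angelfish (2), goby (1), triggerfish (2)
Species richness = number of distinct species = 5

5


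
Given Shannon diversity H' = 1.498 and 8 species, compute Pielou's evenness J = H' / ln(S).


ln(8) = 2.07944
J = H' / ln(S) = 1.498 / 2.07944 = 0.720386 ≈ 0.7204

0.7204


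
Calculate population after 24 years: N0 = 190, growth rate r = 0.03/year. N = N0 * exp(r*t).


r*t = 0.03 * 24 = 0.72
exp(0.72) = 2.05443
N = 190 * 2.05443 = 390.342 ≈ 390

390


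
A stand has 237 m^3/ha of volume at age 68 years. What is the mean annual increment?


MAI = 237 / 68 = 3.4853 ≈ 3.49 m^3/ha/yr

3.49 m^3/ha/yr


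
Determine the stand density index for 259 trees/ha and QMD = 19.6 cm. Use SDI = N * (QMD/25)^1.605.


QMD/25 = 19.6/25 = 0.784
(0.784)^1.605 = exp(1.605 * ln(0.784)) = exp(1.605 * (-0.243346)) = exp(-0.390570) = 0.676671
SDI = 259 * 0.676671 = 175.258 ≈ 175

175


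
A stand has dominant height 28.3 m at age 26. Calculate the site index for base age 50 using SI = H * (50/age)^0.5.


50/26 = 1.92308
(1.92308)^0.5 = 1.38675
SI = 28.3 * 1.38675 = 39.2450 ≈ 39.2 m

39.2 m


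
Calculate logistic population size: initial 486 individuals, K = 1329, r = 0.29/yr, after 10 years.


(K - N0)/N0 = (1329 - 486)/486 = 843/486 = 1.73457
r*t = 0.29 * 10 = 2.9; exp(-2.9) = 0.0550232
1.73457 * 0.0550232 = 0.0954416
1 + 0.0954416 = 1.09544
N = 1329 / 1.09544 = 1213.21 ≈ 1213

1213


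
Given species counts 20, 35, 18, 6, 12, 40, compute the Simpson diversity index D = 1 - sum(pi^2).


Total N = 20 + 35 + 18 + 6 + 12 + 40 = 131
Per-species terms:
  p = 20/131 = 0.152672; p^2 = 0.152672^2 = 0.023309
  p = 35/131 = 0.267176; p^2 = 0.267176^2 = 0.071383
  p = 18/131 = 0.137405; p^2 = 0.137405^2 = 0.018880
  p = 6/131 = 0.045802; p^2 = 0.045802^2 = 0.002098
  p = 12/131 = 0.091603; p^2 = 0.091603^2 = 0.008391
  p = 40/131 = 0.305344; p^2 = 0.305344^2 = 0.093235
sum(p^2) = 0.023309 + 0.071383 + 0.018880 + 0.002098 + 0.008391 + 0.093235 = 0.217296
D = 1 - 0.217296 = 0.782704 ≈ 0.7827

0.7827


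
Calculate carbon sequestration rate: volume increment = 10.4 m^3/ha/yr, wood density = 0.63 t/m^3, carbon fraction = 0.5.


C = 10.4 * 0.63 * 0.5 = 3.276 ≈ 3.28 t C/ha/yr

3.28 t C/ha/yr


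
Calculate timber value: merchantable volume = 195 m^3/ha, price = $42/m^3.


Value = 195 * 42 = $8190/ha

$8190/ha


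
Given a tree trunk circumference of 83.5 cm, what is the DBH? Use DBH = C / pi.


DBH = C / pi = 83.5 / 3.141593 = 26.5789 ≈ 26.58 cm

26.58 cm


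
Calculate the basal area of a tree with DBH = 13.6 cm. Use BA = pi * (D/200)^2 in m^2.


D/200 = 13.6/200 = 0.068 m
(D/200)^2 = 0.068^2 = 0.004624
BA = 3.141593 * 0.004624 = 0.0145267 ≈ 0.0145 m^2

0.0145 m^2


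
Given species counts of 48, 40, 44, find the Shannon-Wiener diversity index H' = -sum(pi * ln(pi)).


Total N = 48 + 40 + 44 = 132
Per-species terms:
  p = 48/132 = 0.363636; ln(p) = -1.011602; p*ln(p) = 0.363636 * (-1.011602) = -0.367855
  p = 40/132 = 0.303030; ln(p) = -1.193923; p*ln(p) = 0.303030 * (-1.193923) = -0.361794
  p = 44/132 = 0.333333; ln(p) = -1.098613; p*ln(p) = 0.333333 * (-1.098613) = -0.366204
sum(p*ln(p)) = (-0.367855) + (-0.361794) + (-0.366204) = -1.095853
H' = -(-1.095853) = 1.095853 ≈ 1.0959

1.0959


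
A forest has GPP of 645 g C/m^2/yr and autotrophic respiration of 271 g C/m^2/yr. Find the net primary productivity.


NPP = GPP - Ra = 645 - 271 = 374 g C/m^2/yr

374 g C/m^2/yr


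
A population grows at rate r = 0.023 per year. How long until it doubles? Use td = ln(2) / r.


td = ln(2) / 0.023 = 0.693147 / 0.023 = 30.1368 ≈ 30.1 years

30.1 years


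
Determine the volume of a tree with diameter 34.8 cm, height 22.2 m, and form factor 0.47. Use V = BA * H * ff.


(D/200)^2 = (34.8/200)^2 = 0.174^2 = 0.030276
BA = 3.141593 * 0.030276 = 0.0951149 m^2
V = 0.0951149 * 22.2 * 0.47 = 0.992429 ≈ 0.992 m^3

0.992 m^3


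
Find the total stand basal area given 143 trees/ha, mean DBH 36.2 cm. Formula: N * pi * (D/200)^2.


(D/200)^2 = (36.2/200)^2 = 0.181^2 = 0.032761
Individual BA = 3.141593 * 0.032761 = 0.102922 m^2
Stand BA = 143 * 0.102922 = 14.7178 ≈ 14.72 m^2/ha

14.72 m^2/ha


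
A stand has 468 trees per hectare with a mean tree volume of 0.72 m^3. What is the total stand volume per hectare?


V_stand = 468 * 0.72 = 336.96 ≈ 337.0 m^3/ha

337.0 m^3/ha


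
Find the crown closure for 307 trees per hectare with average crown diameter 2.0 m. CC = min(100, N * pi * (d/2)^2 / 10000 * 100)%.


(d/2)^2 = (2.0/2)^2 = 1^2 = 1
Crown area = 3.141593 * 1 = 3.14159 m^2
N * area / 10000 * 100 = 307 * 3.14159 / 10000 * 100 = 9.64468
CC = min(100, 9.64468) = 9.64468 ≈ 9.6%

9.6%


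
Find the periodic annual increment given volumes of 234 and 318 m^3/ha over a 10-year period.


PAI = (V2 - V1) / period = (318 - 234) / 10 = 84 / 10 = 8.40 m^3/ha/yr

8.40 m^3/ha/yr


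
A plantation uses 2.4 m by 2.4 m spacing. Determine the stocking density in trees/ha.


N = 10000 / 2.4^2 = 10000 / 5.76 = 1736.11 ≈ 1736 trees/ha

1736 trees/ha


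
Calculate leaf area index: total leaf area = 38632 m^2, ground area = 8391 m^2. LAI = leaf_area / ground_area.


LAI = 38632 / 8391 = 4.6040 ≈ 4.60

4.60


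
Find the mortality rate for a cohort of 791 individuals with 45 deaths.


Mortality rate = 45 / 791 = 0.056890 ≈ 0.0569

0.0569


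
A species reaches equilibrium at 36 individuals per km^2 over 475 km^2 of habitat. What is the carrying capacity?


K = 36 * 475 = 17100 individuals

17100 individuals


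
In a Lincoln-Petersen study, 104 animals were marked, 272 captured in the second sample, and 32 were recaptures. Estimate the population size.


N = M * C / R = 104 * 272 / 32 = 28288 / 32 = 884

884 individuals


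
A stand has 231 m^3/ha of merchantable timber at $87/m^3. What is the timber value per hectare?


Value = 231 * 87 = $20097/ha

$20097/ha


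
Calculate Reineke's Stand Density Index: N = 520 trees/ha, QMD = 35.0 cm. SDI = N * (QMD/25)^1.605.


QMD/25 = 35.0/25 = 1.4
(1.4)^1.605 = exp(1.605 * ln(1.4)) = exp(1.605 * 0.336472) = exp(0.540038) = 1.71607
SDI = 520 * 1.71607 = 892.356 ≈ 892

892


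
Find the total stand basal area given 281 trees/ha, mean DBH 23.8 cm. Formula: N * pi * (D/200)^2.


(D/200)^2 = (23.8/200)^2 = 0.119^2 = 0.014161
Individual BA = 3.141593 * 0.014161 = 0.0444881 m^2
Stand BA = 281 * 0.0444881 = 12.5012 ≈ 12.50 m^2/ha

12.50 m^2/ha


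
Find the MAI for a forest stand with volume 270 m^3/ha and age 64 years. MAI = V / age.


MAI = 270 / 64 = 4.2188 ≈ 4.22 m^3/ha/yr

4.22 m^3/ha/yr


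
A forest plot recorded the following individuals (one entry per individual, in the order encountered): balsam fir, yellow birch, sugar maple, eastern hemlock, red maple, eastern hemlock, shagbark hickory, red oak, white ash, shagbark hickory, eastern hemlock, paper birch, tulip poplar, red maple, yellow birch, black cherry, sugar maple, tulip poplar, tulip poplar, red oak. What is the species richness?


Total individuals logged = 20
Distinct species (count of individuals): balsam fir (1), yellow birch (2), sugar maple (2), eastern hemlock (3), red maple (2), shagbark hickory (2), red oak (2), white ash (1), paper birch (1), tulip poplar (3), black cherry (1)
Species richness = number of distinct species = 11

11


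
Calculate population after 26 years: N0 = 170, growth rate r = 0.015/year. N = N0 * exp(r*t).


r*t = 0.015 * 26 = 0.39
exp(0.39) = 1.47698
N = 170 * 1.47698 = 251.087 ≈ 251

251


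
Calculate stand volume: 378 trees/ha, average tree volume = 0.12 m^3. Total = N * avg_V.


V_stand = 378 * 0.12 = 45.36 ≈ 45.4 m^3/ha

45.4 m^3/ha


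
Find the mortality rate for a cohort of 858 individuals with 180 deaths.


Mortality rate = 180 / 858 = 0.209790 ≈ 0.2098

0.2098


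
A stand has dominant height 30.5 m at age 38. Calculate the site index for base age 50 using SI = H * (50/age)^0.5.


50/38 = 1.31579
(1.31579)^0.5 = 1.14708
SI = 30.5 * 1.14708 = 34.9859 ≈ 35.0 m

35.0 m


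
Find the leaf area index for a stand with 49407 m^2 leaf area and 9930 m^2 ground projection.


LAI = 49407 / 9930 = 4.9755 ≈ 4.98

4.98


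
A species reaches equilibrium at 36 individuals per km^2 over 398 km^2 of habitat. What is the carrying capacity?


K = 36 * 398 = 14328 individuals

14328 individuals


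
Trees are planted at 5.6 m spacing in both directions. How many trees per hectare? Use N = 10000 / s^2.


N = 10000 / 5.6^2 = 10000 / 31.36 = 318.878 ≈ 319 trees/ha

319 trees/ha


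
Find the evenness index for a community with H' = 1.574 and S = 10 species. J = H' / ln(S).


ln(10) = 2.30259
J = H' / ln(S) = 1.574 / 2.30259 = 0.683578 ≈ 0.6836

0.6836


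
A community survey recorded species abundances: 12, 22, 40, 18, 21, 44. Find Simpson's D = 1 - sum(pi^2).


Total N = 12 + 22 + 40 + 18 + 21 + 44 = 157
Per-species terms:
  p = 12/157 = 0.076433; p^2 = 0.076433^2 = 0.005842
  p = 22/157 = 0.140127; p^2 = 0.140127^2 = 0.019636
  p = 40/157 = 0.254777; p^2 = 0.254777^2 = 0.064911
  p = 18/157 = 0.114650; p^2 = 0.114650^2 = 0.013145
  p = 21/157 = 0.133758; p^2 = 0.133758^2 = 0.017891
  p = 44/157 = 0.280255; p^2 = 0.280255^2 = 0.078543
sum(p^2) = 0.005842 + 0.019636 + 0.064911 + 0.013145 + 0.017891 + 0.078543 = 0.199968
D = 1 - 0.199968 = 0.800032 ≈ 0.8000

0.8000


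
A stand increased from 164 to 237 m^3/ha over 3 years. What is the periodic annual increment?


PAI = (V2 - V1) / period = (237 - 164) / 3 = 73 / 3 = 24.3333 ≈ 24.33 m^3/ha/yr

24.33 m^3/ha/yr


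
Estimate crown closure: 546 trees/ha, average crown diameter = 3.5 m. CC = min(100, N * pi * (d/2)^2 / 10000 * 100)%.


(d/2)^2 = (3.5/2)^2 = 1.75^2 = 3.0625
Crown area = 3.141593 * 3.0625 = 9.62113 m^2
N * area / 10000 * 100 = 546 * 9.62113 / 10000 * 100 = 52.5314
CC = min(100, 52.5314) = 52.5314 ≈ 52.5%

52.5%


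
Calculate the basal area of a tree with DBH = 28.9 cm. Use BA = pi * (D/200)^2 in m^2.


D/200 = 28.9/200 = 0.1445 m
(D/200)^2 = 0.1445^2 = 0.02088025
BA = 3.141593 * 0.02088025 = 0.0655972 ≈ 0.0656 m^2

0.0656 m^2


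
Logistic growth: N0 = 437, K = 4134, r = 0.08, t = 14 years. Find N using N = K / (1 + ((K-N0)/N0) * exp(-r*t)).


(K - N0)/N0 = (4134 - 437)/437 = 3697/437 = 8.45995
r*t = 0.08 * 14 = 1.12; exp(-1.12) = 0.326280
8.45995 * 0.326280 = 2.76031
1 + 2.76031 = 3.76031
N = 4134 / 3.76031 = 1099.38 ≈ 1099

1099


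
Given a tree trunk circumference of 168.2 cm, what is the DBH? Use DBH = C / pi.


DBH = C / pi = 168.2 / 3.141593 = 53.5397 ≈ 53.54 cm

53.54 cm


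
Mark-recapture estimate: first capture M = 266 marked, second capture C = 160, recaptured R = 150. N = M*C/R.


N = M * C / R = 266 * 160 / 150 = 42560 / 150 = 283.73 ≈ 284

284 individuals


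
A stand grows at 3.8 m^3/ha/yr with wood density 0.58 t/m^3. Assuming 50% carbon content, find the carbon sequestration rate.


C = 3.8 * 0.58 * 0.5 = 1.102 ≈ 1.10 t C/ha/yr

1.10 t C/ha/yr


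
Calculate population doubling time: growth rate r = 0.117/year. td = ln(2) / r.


td = ln(2) / 0.117 = 0.693147 / 0.117 = 5.92433 ≈ 5.9 years

5.9 years


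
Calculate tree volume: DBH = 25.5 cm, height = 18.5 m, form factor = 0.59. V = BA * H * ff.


(D/200)^2 = (25.5/200)^2 = 0.1275^2 = 0.01625625
BA = 3.141593 * 0.01625625 = 0.0510705 m^2
V = 0.0510705 * 18.5 * 0.59 = 0.557435 ≈ 0.557 m^3

0.557 m^3


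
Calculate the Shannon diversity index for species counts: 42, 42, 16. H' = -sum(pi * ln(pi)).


Total N = 42 + 42 + 16 = 100
Per-species terms:
  p = 42/100 = 0.420000; ln(p) = -0.867501; p*ln(p) = 0.420000 * (-0.867501) = -0.364350
  p = 42/100 = 0.420000; ln(p) = -0.867501; p*ln(p) = 0.420000 * (-0.867501) = -0.364350
  p = 16/100 = 0.160000; ln(p) = -1.832581; p*ln(p) = 0.160000 * (-1.832581) = -0.293213
sum(p*ln(p)) = (-0.364350) + (-0.364350) + (-0.293213) = -1.021913
H' = -(-1.021913) = 1.021913 ≈ 1.0219

1.0219


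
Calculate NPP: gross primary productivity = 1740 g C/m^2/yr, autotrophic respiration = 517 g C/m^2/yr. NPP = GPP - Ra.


NPP = GPP - Ra = 1740 - 517 = 1223 g C/m^2/yr

1223 g C/m^2/yr


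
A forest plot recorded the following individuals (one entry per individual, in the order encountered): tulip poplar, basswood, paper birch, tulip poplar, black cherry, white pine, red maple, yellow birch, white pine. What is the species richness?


Total individuals logged = 9
Distinct species (count of individuals): tulip poplar (2), basswood (1), paper birch (1), black cherry (1), white pine (2), red maple (1), yellow birch (1)
Species richness = number of distinct species = 7

7


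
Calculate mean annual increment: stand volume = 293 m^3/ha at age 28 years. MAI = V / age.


MAI = 293 / 28 = 10.4643 ≈ 10.46 m^3/ha/yr

10.46 m^3/ha/yr


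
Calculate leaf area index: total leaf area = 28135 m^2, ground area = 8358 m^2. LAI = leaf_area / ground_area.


LAI = 28135 / 8358 = 3.3662 ≈ 3.37

3.37


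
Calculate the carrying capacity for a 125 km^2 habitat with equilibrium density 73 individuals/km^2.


K = 73 * 125 = 9125 individuals

9125 individuals


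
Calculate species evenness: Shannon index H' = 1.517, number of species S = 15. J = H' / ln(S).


ln(15) = 2.70805
J = H' / ln(S) = 1.517 / 2.70805 = 0.560182 ≈ 0.5602

0.5602


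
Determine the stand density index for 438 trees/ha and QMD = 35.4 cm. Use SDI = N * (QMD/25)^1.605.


QMD/25 = 35.4/25 = 1.416
(1.416)^1.605 = exp(1.605 * ln(1.416)) = exp(1.605 * 0.347836) = exp(0.558277) = 1.74766
SDI = 438 * 1.74766 = 765.475 ≈ 765

765


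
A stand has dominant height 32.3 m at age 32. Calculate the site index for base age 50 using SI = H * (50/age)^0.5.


50/32 = 1.56250
(1.56250)^0.5 = 1.25000
SI = 32.3 * 1.25000 = 40.3750 ≈ 40.4 m

40.4 m


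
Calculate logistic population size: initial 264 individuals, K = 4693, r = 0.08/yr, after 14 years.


(K - N0)/N0 = (4693 - 264)/264 = 4429/264 = 16.7765
r*t = 0.08 * 14 = 1.12; exp(-1.12) = 0.326280
16.7765 * 0.326280 = 5.47384
1 + 5.47384 = 6.47384
N = 4693 / 6.47384 = 724.918 ≈ 725

725


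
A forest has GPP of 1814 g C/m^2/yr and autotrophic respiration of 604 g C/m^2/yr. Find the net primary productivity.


NPP = GPP - Ra = 1814 - 604 = 1210 g C/m^2/yr

1210 g C/m^2/yr


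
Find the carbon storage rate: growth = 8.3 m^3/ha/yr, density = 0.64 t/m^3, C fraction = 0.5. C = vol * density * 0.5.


C = 8.3 * 0.64 * 0.5 = 2.656 ≈ 2.66 t C/ha/yr

2.66 t C/ha/yr


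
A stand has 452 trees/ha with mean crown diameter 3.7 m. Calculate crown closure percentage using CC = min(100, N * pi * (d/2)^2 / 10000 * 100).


(d/2)^2 = (3.7/2)^2 = 1.85^2 = 3.4225
Crown area = 3.141593 * 3.4225 = 10.7521 m^2
N * area / 10000 * 100 = 452 * 10.7521 / 10000 * 100 = 48.5995
CC = min(100, 48.5995) = 48.5995 ≈ 48.6%

48.6%


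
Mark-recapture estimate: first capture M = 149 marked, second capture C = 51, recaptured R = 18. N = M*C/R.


N = M * C / R = 149 * 51 / 18 = 7599 / 18 = 422.17 ≈ 422

422 individuals


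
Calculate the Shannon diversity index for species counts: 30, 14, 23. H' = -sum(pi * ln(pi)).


Total N = 30 + 14 + 23 = 67
Per-species terms:
  p = 30/67 = 0.447761; ln(p) = -0.803496; p*ln(p) = 0.447761 * (-0.803496) = -0.359774
  p = 14/67 = 0.208955; ln(p) = -1.565636; p*ln(p) = 0.208955 * (-1.565636) = -0.327147
  p = 23/67 = 0.343284; ln(p) = -1.069197; p*ln(p) = 0.343284 * (-1.069197) = -0.367038
sum(p*ln(p)) = (-0.359774) + (-0.327147) + (-0.367038) = -1.053959
H' = -(-1.053959) = 1.053959 ≈ 1.0540

1.0540


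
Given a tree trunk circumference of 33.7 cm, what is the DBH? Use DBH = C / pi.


DBH = C / pi = 33.7 / 3.141593 = 10.7270 ≈ 10.73 cm

10.73 cm


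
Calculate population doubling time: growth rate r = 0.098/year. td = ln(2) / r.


td = ln(2) / 0.098 = 0.693147 / 0.098 = 7.07293 ≈ 7.1 years

7.1 years


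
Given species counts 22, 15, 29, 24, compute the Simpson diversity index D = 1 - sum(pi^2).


Total N = 22 + 15 + 29 + 24 = 90
Per-species terms:
  p = 22/90 = 0.244444; p^2 = 0.244444^2 = 0.059753
  p = 15/90 = 0.166667; p^2 = 0.166667^2 = 0.027778
  p = 29/90 = 0.322222; p^2 = 0.322222^2 = 0.103827
  p = 24/90 = 0.266667; p^2 = 0.266667^2 = 0.071111
sum(p^2) = 0.059753 + 0.027778 + 0.103827 + 0.071111 = 0.262469
D = 1 - 0.262469 = 0.737531 ≈ 0.7375

0.7375


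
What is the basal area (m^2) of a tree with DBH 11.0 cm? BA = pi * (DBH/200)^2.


D/200 = 11.0/200 = 0.055 m
(D/200)^2 = 0.055^2 = 0.003025
BA = 3.141593 * 0.003025 = 0.00950332 ≈ 0.0095 m^2

0.0095 m^2


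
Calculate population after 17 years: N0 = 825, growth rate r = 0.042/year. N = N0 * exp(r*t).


r*t = 0.042 * 17 = 0.714
exp(0.714) = 2.04214
N = 825 * 2.04214 = 1684.77 ≈ 1685

1685


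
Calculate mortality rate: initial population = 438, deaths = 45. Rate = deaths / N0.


Mortality rate = 45 / 438 = 0.102740 ≈ 0.1027

0.1027


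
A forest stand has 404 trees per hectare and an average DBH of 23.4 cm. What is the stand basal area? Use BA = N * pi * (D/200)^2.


(D/200)^2 = (23.4/200)^2 = 0.117^2 = 0.013689
Individual BA = 3.141593 * 0.013689 = 0.0430053 m^2
Stand BA = 404 * 0.0430053 = 17.3741 ≈ 17.37 m^2/ha

17.37 m^2/ha


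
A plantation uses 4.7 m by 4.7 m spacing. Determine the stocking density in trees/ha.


N = 10000 / 4.7^2 = 10000 / 22.09 = 452.694 ≈ 453 trees/ha

453 trees/ha


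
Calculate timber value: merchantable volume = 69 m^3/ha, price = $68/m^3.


Value = 69 * 68 = $4692/ha

$4692/ha


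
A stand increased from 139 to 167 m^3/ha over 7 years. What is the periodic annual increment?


PAI = (V2 - V1) / period = (167 - 139) / 7 = 28 / 7 = 4.00 m^3/ha/yr

4.00 m^3/ha/yr


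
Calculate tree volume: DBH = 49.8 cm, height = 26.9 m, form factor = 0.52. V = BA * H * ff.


(D/200)^2 = (49.8/200)^2 = 0.249^2 = 0.062001
BA = 3.141593 * 0.062001 = 0.194782 m^2
V = 0.194782 * 26.9 * 0.52 = 2.72461 ≈ 2.725 m^3

2.725 m^3


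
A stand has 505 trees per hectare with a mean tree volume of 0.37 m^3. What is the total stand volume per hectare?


V_stand = 505 * 0.37 = 186.85 ≈ 186.9 m^3/ha

186.9 m^3/ha


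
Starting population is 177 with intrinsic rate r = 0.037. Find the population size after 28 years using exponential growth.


r*t = 0.037 * 28 = 1.036
exp(1.036) = 2.81792
N = 177 * 2.81792 = 498.772 ≈ 499

499


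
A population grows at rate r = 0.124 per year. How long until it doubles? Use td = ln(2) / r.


td = ln(2) / 0.124 = 0.693147 / 0.124 = 5.58990 ≈ 5.6 years

5.6 years


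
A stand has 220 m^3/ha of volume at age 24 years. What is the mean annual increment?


MAI = 220 / 24 = 9.1667 ≈ 9.17 m^3/ha/yr

9.17 m^3/ha/yr


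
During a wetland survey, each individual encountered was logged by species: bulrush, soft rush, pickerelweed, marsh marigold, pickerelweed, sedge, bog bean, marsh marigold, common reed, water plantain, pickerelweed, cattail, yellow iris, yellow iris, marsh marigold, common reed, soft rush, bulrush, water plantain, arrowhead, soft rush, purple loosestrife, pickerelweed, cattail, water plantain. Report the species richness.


Total individuals logged = 25
Distinct species (count of individuals): bulrush (2), soft rush (3), pickerelweed (4), marsh marigold (3), sedge (1), bog bean (1), common reed (2), water plantain (3), cattail (2), yellow iris (2), arrowhead (1), purple loosestrife (1)
Species richness = number of distinct species = 12

12


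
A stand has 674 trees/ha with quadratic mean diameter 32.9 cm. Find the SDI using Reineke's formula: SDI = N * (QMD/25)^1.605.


QMD/25 = 32.9/25 = 1.316
(1.316)^1.605 = exp(1.605 * ln(1.316)) = exp(1.605 * 0.274597) = exp(0.440728) = 1.55384
SDI = 674 * 1.55384 = 1047.29 ≈ 1047

1047


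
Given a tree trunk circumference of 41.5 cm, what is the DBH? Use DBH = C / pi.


DBH = C / pi = 41.5 / 3.141593 = 13.2099 ≈ 13.21 cm

13.21 cm


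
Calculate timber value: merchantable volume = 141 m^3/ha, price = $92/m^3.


Value = 141 * 92 = $12972/ha

$12972/ha


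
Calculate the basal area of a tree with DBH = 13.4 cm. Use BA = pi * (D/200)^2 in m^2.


D/200 = 13.4/200 = 0.067 m
(D/200)^2 = 0.067^2 = 0.004489
BA = 3.141593 * 0.004489 = 0.0141026 ≈ 0.0141 m^2

0.0141 m^2


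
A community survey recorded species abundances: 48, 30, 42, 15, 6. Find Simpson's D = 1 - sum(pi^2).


Total N = 48 + 30 + 42 + 15 + 6 = 141
Per-species terms:
  p = 48/141 = 0.340426; p^2 = 0.340426^2 = 0.115890
  p = 30/141 = 0.212766; p^2 = 0.212766^2 = 0.045269
  p = 42/141 = 0.297872; p^2 = 0.297872^2 = 0.088728
  p = 15/141 = 0.106383; p^2 = 0.106383^2 = 0.011317
  p = 6/141 = 0.042553; p^2 = 0.042553^2 = 0.001811
sum(p^2) = 0.115890 + 0.045269 + 0.088728 + 0.011317 + 0.001811 = 0.263015
D = 1 - 0.263015 = 0.736985 ≈ 0.7370

0.7370


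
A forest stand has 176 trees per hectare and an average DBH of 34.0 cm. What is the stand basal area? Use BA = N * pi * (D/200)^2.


(D/200)^2 = (34.0/200)^2 = 0.17^2 = 0.0289
Individual BA = 3.141593 * 0.0289 = 0.0907920 m^2
Stand BA = 176 * 0.0907920 = 15.9794 ≈ 15.98 m^2/ha

15.98 m^2/ha


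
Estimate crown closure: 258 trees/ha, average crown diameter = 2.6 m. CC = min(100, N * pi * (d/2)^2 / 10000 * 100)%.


(d/2)^2 = (2.6/2)^2 = 1.3^2 = 1.69
Crown area = 3.141593 * 1.69 = 5.30929 m^2
N * area / 10000 * 100 = 258 * 5.30929 / 10000 * 100 = 13.6980
CC = min(100, 13.6980) = 13.6980 ≈ 13.7%

13.7%


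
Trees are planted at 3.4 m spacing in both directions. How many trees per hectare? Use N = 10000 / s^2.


N = 10000 / 3.4^2 = 10000 / 11.56 = 865.052 ≈ 865 trees/ha

865 trees/ha


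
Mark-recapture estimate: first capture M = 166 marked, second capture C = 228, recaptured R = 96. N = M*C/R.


N = M * C / R = 166 * 228 / 96 = 37848 / 96 = 394.25 ≈ 394

394 individuals


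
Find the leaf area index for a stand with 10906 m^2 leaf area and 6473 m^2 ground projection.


LAI = 10906 / 6473 = 1.6848 ≈ 1.68

1.68


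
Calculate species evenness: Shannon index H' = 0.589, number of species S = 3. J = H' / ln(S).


ln(3) = 1.09861
J = H' / ln(S) = 0.589 / 1.09861 = 0.536132 ≈ 0.5361

0.5361


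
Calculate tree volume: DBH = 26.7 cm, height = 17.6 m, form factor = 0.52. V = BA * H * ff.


(D/200)^2 = (26.7/200)^2 = 0.1335^2 = 0.01782225
BA = 3.141593 * 0.01782225 = 0.0559903 m^2
V = 0.0559903 * 17.6 * 0.52 = 0.512423 ≈ 0.512 m^3

0.512 m^3


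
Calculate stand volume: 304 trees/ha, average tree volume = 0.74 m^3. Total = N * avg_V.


V_stand = 304 * 0.74 = 224.96 ≈ 225.0 m^3/ha

225.0 m^3/ha


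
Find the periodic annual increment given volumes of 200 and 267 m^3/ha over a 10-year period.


PAI = (V2 - V1) / period = (267 - 200) / 10 = 67 / 10 = 6.70 m^3/ha/yr

6.70 m^3/ha/yr


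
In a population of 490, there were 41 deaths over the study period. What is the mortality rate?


Mortality rate = 41 / 490 = 0.083673 ≈ 0.0837

0.0837


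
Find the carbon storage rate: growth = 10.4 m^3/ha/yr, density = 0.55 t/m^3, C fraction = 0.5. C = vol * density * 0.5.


C = 10.4 * 0.55 * 0.5 = 2.86 t C/ha/yr

2.86 t C/ha/yr


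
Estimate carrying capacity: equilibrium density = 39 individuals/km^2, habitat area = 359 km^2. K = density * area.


K = 39 * 359 = 14001 individuals

14001 individuals


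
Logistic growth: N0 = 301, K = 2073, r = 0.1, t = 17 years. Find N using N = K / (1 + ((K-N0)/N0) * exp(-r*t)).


(K - N0)/N0 = (2073 - 301)/301 = 1772/301 = 5.88704
r*t = 0.1 * 17 = 1.7; exp(-1.7) = 0.182684
5.88704 * 0.182684 = 1.07547
1 + 1.07547 = 2.07547
N = 2073 / 2.07547 = 998.810 ≈ 999

999


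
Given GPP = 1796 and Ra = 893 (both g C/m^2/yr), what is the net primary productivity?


NPP = GPP - Ra = 1796 - 893 = 903 g C/m^2/yr

903 g C/m^2/yr


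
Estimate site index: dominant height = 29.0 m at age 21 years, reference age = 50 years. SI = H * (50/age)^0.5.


50/21 = 2.38095
(2.38095)^0.5 = 1.54303
SI = 29.0 * 1.54303 = 44.7479 ≈ 44.7 m

44.7 m


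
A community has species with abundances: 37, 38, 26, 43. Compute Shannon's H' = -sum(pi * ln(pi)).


Total N = 37 + 38 + 26 + 43 = 144
Per-species terms:
  p = 37/144 = 0.256944; ln(p) = -1.358897; p*ln(p) = 0.256944 * (-1.358897) = -0.349160
  p = 38/144 = 0.263889; ln(p) = -1.332227; p*ln(p) = 0.263889 * (-1.332227) = -0.351560
  p = 26/144 = 0.180556; ln(p) = -1.711714; p*ln(p) = 0.180556 * (-1.711714) = -0.309060
  p = 43/144 = 0.298611; ln(p) = -1.208614; p*ln(p) = 0.298611 * (-1.208614) = -0.360905
sum(p*ln(p)) = (-0.349160) + (-0.351560) + (-0.309060) + (-0.360905) = -1.370685
H' = -(-1.370685) = 1.370685 ≈ 1.3707

1.3707


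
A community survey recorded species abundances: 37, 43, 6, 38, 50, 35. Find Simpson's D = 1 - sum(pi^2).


Total N = 37 + 43 + 6 + 38 + 50 + 35 = 209
Per-species terms:
  p = 37/209 = 0.177033; p^2 = 0.177033^2 = 0.031341
  p = 43/209 = 0.205742; p^2 = 0.205742^2 = 0.042330
  p = 6/209 = 0.028708; p^2 = 0.028708^2 = 0.000824
  p = 38/209 = 0.181818; p^2 = 0.181818^2 = 0.033058
  p = 50/209 = 0.239234; p^2 = 0.239234^2 = 0.057233
  p = 35/209 = 0.167464; p^2 = 0.167464^2 = 0.028044
sum(p^2) = 0.031341 + 0.042330 + 0.000824 + 0.033058 + 0.057233 + 0.028044 = 0.192830
D = 1 - 0.192830 = 0.807170 ≈ 0.8072

0.8072


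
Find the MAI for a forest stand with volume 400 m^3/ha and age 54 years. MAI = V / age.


MAI = 400 / 54 = 7.4074 ≈ 7.41 m^3/ha/yr

7.41 m^3/ha/yr


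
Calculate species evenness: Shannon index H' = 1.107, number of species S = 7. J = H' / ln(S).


ln(7) = 1.94591
J = H' / ln(S) = 1.107 / 1.94591 = 0.568886 ≈ 0.5689

0.5689


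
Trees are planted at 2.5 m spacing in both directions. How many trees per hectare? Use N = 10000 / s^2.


N = 10000 / 2.5^2 = 10000 / 6.25 = 1600.00 ≈ 1600 trees/ha

1600 trees/ha


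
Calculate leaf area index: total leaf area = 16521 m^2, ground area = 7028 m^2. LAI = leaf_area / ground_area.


LAI = 16521 / 7028 = 2.3507 ≈ 2.35

2.35


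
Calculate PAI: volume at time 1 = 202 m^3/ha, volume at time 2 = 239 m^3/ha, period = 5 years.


PAI = (V2 - V1) / period = (239 - 202) / 5 = 37 / 5 = 7.40 m^3/ha/yr

7.40 m^3/ha/yr


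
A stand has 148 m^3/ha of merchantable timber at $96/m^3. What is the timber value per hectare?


Value = 148 * 96 = $14208/ha

$14208/ha


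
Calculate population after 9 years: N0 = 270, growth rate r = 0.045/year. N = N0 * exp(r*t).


r*t = 0.045 * 9 = 0.405
exp(0.405) = 1.49930
N = 270 * 1.49930 = 404.811 ≈ 405

405


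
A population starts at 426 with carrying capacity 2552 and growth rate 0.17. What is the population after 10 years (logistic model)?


(K - N0)/N0 = (2552 - 426)/426 = 2126/426 = 4.99061
r*t = 0.17 * 10 = 1.7; exp(-1.7) = 0.182684
4.99061 * 0.182684 = 0.911705
1 + 0.911705 = 1.91171
N = 2552 / 1.91171 = 1334.93 ≈ 1335

1335


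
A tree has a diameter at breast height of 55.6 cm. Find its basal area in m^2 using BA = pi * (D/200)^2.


D/200 = 55.6/200 = 0.278 m
(D/200)^2 = 0.278^2 = 0.077284
BA = 3.141593 * 0.077284 = 0.242795 ≈ 0.2428 m^2

0.2428 m^2


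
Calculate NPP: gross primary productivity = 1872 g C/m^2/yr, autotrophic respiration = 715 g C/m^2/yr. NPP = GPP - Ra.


NPP = GPP - Ra = 1872 - 715 = 1157 g C/m^2/yr

1157 g C/m^2/yr


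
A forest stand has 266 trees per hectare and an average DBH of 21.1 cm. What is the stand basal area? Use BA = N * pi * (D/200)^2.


(D/200)^2 = (21.1/200)^2 = 0.1055^2 = 0.01113025
Individual BA = 3.141593 * 0.01113025 = 0.0349667 m^2
Stand BA = 266 * 0.0349667 = 9.30114 ≈ 9.30 m^2/ha

9.30 m^2/ha


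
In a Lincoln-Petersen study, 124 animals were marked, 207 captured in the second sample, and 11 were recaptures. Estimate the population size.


N = M * C / R = 124 * 207 / 11 = 25668 / 11 = 2333.45 ≈ 2333

2333 individuals


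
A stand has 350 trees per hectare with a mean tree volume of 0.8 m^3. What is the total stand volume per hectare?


V_stand = 350 * 0.8 = 280.0 m^3/ha

280.0 m^3/ha


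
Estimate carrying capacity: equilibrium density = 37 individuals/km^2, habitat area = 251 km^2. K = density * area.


K = 37 * 251 = 9287 individuals

9287 individuals


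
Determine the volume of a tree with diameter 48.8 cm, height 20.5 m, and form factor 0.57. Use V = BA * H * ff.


(D/200)^2 = (48.8/200)^2 = 0.244^2 = 0.059536
BA = 3.141593 * 0.059536 = 0.187038 m^2
V = 0.187038 * 20.5 * 0.57 = 2.18554 ≈ 2.186 m^3

2.186 m^3


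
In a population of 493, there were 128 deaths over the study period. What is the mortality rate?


Mortality rate = 128 / 493 = 0.259635 ≈ 0.2596

0.2596


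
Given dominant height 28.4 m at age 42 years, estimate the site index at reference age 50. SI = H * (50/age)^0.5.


50/42 = 1.19048
(1.19048)^0.5 = 1.09109
SI = 28.4 * 1.09109 = 30.9870 ≈ 31.0 m

31.0 m


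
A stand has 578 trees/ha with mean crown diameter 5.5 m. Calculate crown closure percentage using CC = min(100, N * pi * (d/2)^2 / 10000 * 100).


(d/2)^2 = (5.5/2)^2 = 2.75^2 = 7.5625
Crown area = 3.141593 * 7.5625 = 23.7583 m^2
N * area / 10000 * 100 = 578 * 23.7583 / 10000 * 100 = 137.323
CC = min(100, 137.323) = 100%

100%


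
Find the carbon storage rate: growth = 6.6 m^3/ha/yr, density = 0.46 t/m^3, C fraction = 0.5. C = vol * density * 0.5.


C = 6.6 * 0.46 * 0.5 = 1.518 ≈ 1.52 t C/ha/yr

1.52 t C/ha/yr


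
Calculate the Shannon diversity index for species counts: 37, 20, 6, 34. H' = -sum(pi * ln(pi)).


Total N = 37 + 20 + 6 + 34 = 97
Per-species terms:
  p = 37/97 = 0.381443; ln(p) = -0.963794; p*ln(p) = 0.381443 * (-0.963794) = -0.367632
  p = 20/97 = 0.206186; ln(p) = -1.578977; p*ln(p) = 0.206186 * (-1.578977) = -0.325563
  p = 6/97 = 0.061856; ln(p) = -2.782946; p*ln(p) = 0.061856 * (-2.782946) = -0.172142
  p = 34/97 = 0.350515; ln(p) = -1.048352; p*ln(p) = 0.350515 * (-1.048352) = -0.367463
sum(p*ln(p)) = (-0.367632) + (-0.325563) + (-0.172142) + (-0.367463) = -1.232800
H' = -(-1.232800) = 1.232800 ≈ 1.2328

1.2328


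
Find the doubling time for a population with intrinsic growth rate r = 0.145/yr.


td = ln(2) / 0.145 = 0.693147 / 0.145 = 4.78032 ≈ 4.8 years

4.8 years


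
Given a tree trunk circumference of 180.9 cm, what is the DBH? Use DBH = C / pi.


DBH = C / pi = 180.9 / 3.141593 = 57.5823 ≈ 57.58 cm

57.58 cm


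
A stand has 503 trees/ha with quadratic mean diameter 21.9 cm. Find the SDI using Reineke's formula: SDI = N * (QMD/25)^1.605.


QMD/25 = 21.9/25 = 0.876
(0.876)^1.605 = exp(1.605 * ln(0.876)) = exp(1.605 * (-0.132389)) = exp(-0.212484) = 0.808573
SDI = 503 * 0.808573 = 406.712 ≈ 407

407


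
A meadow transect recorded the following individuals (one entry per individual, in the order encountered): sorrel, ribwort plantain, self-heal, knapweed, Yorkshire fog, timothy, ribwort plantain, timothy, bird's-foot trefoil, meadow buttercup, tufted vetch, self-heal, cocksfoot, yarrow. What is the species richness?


Total individuals logged = 14
Distinct species (count of individuals): sorrel (1), ribwort plantain (2), self-heal (2), knapweed (1), Yorkshire fog (1), timothy (2), bird's-foot trefoil (1), meadow buttercup (1), tufted vetch (1), cocksfoot (1), yarrow (1)
Species richness = number of distinct species = 11

11


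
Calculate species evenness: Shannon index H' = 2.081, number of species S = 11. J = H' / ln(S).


ln(11) = 2.39790
J = H' / ln(S) = 2.081 / 2.39790 = 0.867843 ≈ 0.8678

0.8678


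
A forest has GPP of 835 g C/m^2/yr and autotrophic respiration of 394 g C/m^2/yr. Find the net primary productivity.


NPP = GPP - Ra = 835 - 394 = 441 g C/m^2/yr

441 g C/m^2/yr


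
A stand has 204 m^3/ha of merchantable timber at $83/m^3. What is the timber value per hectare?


Value = 204 * 83 = $16932/ha

$16932/ha


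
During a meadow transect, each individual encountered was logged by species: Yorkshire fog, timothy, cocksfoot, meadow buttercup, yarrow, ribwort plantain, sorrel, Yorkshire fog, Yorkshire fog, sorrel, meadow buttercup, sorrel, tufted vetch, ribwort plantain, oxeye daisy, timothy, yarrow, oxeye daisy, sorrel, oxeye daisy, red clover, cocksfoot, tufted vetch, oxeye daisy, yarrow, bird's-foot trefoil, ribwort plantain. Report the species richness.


Total individuals logged = 27
Distinct species (count of individuals): Yorkshire fog (3), timothy (2), cocksfoot (2), meadow buttercup (2), yarrow (3), ribwort plantain (3), sorrel (4), tufted vetch (2), oxeye daisy (4), red clover (1), bird's-foot trefoil (1)
Species richness = number of distinct species = 11

11


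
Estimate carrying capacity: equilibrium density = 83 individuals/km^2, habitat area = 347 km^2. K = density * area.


K = 83 * 347 = 28801 individuals

28801 individuals


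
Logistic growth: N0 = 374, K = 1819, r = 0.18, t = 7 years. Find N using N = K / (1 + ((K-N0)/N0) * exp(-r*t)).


(K - N0)/N0 = (1819 - 374)/374 = 1445/374 = 3.86364
r*t = 0.18 * 7 = 1.26; exp(-1.26) = 0.283654
3.86364 * 0.283654 = 1.09594
1 + 1.09594 = 2.09594
N = 1819 / 2.09594 = 867.868 ≈ 868

868


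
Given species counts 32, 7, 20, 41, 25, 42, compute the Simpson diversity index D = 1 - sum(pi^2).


Total N = 32 + 7 + 20 + 41 + 25 + 42 = 167
Per-species terms:
  p = 32/167 = 0.191617; p^2 = 0.191617^2 = 0.036717
  p = 7/167 = 0.041916; p^2 = 0.041916^2 = 0.001757
  p = 20/167 = 0.119760; p^2 = 0.119760^2 = 0.014342
  p = 41/167 = 0.245509; p^2 = 0.245509^2 = 0.060275
  p = 25/167 = 0.149701; p^2 = 0.149701^2 = 0.022410
  p = 42/167 = 0.251497; p^2 = 0.251497^2 = 0.063251
sum(p^2) = 0.036717 + 0.001757 + 0.014342 + 0.060275 + 0.022410 + 0.063251 = 0.198752
D = 1 - 0.198752 = 0.801248 ≈ 0.8012

0.8012


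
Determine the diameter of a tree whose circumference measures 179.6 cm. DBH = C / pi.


DBH = C / pi = 179.6 / 3.141593 = 57.1684 ≈ 57.17 cm

57.17 cm


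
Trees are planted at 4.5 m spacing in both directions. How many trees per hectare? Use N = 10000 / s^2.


N = 10000 / 4.5^2 = 10000 / 20.25 = 493.827 ≈ 494 trees/ha

494 trees/ha


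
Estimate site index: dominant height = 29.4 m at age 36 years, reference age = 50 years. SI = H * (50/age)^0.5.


50/36 = 1.38889
(1.38889)^0.5 = 1.17851
SI = 29.4 * 1.17851 = 34.6482 ≈ 34.6 m

34.6 m


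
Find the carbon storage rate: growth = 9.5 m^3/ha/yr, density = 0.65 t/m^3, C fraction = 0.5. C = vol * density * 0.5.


C = 9.5 * 0.65 * 0.5 = 3.0875 ≈ 3.09 t C/ha/yr

3.09 t C/ha/yr


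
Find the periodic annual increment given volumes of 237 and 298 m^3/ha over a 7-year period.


PAI = (V2 - V1) / period = (298 - 237) / 7 = 61 / 7 = 8.7143 ≈ 8.71 m^3/ha/yr

8.71 m^3/ha/yr


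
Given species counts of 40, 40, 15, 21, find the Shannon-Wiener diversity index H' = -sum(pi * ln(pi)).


Total N = 40 + 40 + 15 + 21 = 116
Per-species terms:
  p = 40/116 = 0.344828; ln(p) = -1.064710; p*ln(p) = 0.344828 * (-1.064710) = -0.367142
  p = 40/116 = 0.344828; ln(p) = -1.064710; p*ln(p) = 0.344828 * (-1.064710) = -0.367142
  p = 15/116 = 0.129310; ln(p) = -2.045543; p*ln(p) = 0.129310 * (-2.045543) = -0.264509
  p = 21/116 = 0.181034; ln(p) = -1.709070; p*ln(p) = 0.181034 * (-1.709070) = -0.309400
sum(p*ln(p)) = (-0.367142) + (-0.367142) + (-0.264509) + (-0.309400) = -1.308193
H' = -(-1.308193) = 1.308193 ≈ 1.3082

1.3082


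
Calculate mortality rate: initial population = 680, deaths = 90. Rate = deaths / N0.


Mortality rate = 90 / 680 = 0.132353 ≈ 0.1324

0.1324


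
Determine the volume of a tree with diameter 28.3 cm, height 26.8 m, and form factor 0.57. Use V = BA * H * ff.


(D/200)^2 = (28.3/200)^2 = 0.1415^2 = 0.02002225
BA = 3.141593 * 0.02002225 = 0.0629018 m^2
V = 0.0629018 * 26.8 * 0.57 = 0.960888 ≈ 0.961 m^3

0.961 m^3


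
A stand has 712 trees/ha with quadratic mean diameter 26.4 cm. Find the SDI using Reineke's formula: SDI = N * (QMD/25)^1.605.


QMD/25 = 26.4/25 = 1.056
(1.056)^1.605 = exp(1.605 * ln(1.056)) = exp(1.605 * 0.0544882) = exp(0.0874536) = 1.09139
SDI = 712 * 1.09139 = 777.070 ≈ 777

777


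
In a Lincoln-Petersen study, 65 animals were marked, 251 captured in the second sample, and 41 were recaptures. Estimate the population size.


N = M * C / R = 65 * 251 / 41 = 16315 / 41 = 397.93 ≈ 398

398 individuals


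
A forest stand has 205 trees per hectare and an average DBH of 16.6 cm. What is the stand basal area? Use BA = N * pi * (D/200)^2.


(D/200)^2 = (16.6/200)^2 = 0.083^2 = 0.006889
Individual BA = 3.141593 * 0.006889 = 0.0216424 m^2
Stand BA = 205 * 0.0216424 = 4.43669 ≈ 4.44 m^2/ha

4.44 m^2/ha


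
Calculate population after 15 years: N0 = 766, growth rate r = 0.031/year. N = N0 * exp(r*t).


r*t = 0.031 * 15 = 0.465
exp(0.465) = 1.59201
N = 766 * 1.59201 = 1219.48 ≈ 1219

1219


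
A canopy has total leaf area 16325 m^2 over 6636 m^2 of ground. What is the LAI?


LAI = 16325 / 6636 = 2.4601 ≈ 2.46

2.46


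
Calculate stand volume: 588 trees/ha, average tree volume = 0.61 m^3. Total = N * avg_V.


V_stand = 588 * 0.61 = 358.68 ≈ 358.7 m^3/ha

358.7 m^3/ha


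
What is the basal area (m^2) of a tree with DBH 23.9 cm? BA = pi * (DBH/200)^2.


D/200 = 23.9/200 = 0.1195 m
(D/200)^2 = 0.1195^2 = 0.01428025
BA = 3.141593 * 0.01428025 = 0.0448627 ≈ 0.0449 m^2

0.0449 m^2


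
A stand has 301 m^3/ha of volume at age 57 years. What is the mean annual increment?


MAI = 301 / 57 = 5.2807 ≈ 5.28 m^3/ha/yr

5.28 m^3/ha/yr


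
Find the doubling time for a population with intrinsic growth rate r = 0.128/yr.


td = ln(2) / 0.128 = 0.693147 / 0.128 = 5.41521 ≈ 5.4 years

5.4 years
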